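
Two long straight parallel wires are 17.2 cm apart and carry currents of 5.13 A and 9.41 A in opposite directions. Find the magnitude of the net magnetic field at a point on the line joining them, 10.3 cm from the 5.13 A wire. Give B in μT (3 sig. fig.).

Each long wire gives B = μ₀I/(2πd). Distances are d₁ = 0.103 m and d₂ = 0.069 m.
B₁ = 9.96×10⁻⁶ T, B₂ = 2.73×10⁻⁵ T.
Between antiparallel currents both contributions point the same way, so they add. B = B₁ + B₂ = 9.96×10⁻⁶ + 2.73×10⁻⁵ = 3.72×10⁻⁵ T.

B ≈ 37.2 μT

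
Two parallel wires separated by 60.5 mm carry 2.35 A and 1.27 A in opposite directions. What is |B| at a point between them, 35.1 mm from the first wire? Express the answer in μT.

Each long wire gives B = μ₀I/(2πd). Distances are d₁ = 0.0351 m and d₂ = 0.0254 m.
B₁ = 1.34×10⁻⁵ T, B₂ = 1.00×10⁻⁵ T.
Between antiparallel currents both contributions point the same way, so they add. B = B₁ + B₂ = 1.34×10⁻⁵ + 1.00×10⁻⁵ = 2.34×10⁻⁵ T.

B ≈ 23.4 μT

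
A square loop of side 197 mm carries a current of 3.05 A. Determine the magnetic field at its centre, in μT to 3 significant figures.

B ≈ 17.5 μT

Each side is a finite straight segment at perpendicular distance d = a/(2 tan(π/4)) = 0.0985 m from the centre, with end-angles ±π/4.
One side contributes B₁ = (μ₀I/4πd)·2 sin(π/4) = 4.38×10⁻⁶ T.
All 4 sides add in the same direction: B = 4 × 4.38×10⁻⁶ = 1.75×10⁻⁵ T.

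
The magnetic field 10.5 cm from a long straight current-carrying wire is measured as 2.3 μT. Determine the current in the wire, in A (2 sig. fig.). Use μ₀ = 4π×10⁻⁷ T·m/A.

I ≈ 1.2 A

For a long straight wire B = μ₀I/(2πd), so I = 2πdB/μ₀.
I = 2π × 0.105 × 2.30×10⁻⁶ / (4π×10⁻⁷) = 1.21 A.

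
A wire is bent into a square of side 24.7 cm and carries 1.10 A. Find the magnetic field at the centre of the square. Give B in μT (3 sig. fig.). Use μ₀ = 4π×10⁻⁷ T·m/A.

Each side is a finite straight segment at perpendicular distance d = a/(2 tan(π/4)) = 0.1235 m from the centre, with end-angles ±π/4.
One side contributes B₁ = (μ₀I/4πd)·2 sin(π/4) = 1.26×10⁻⁶ T.
All 4 sides add in the same direction: B = 4 × 1.26×10⁻⁶ = 5.04×10⁻⁶ T.

B ≈ 5.04 μT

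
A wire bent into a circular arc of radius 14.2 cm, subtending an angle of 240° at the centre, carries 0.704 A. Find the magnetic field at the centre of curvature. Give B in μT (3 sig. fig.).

The Biot–Savart field of a circular arc at its centre is B = μ₀Iφ/(4πR), with φ = 4.189 rad.
B = (4π×10⁻⁷ × 0.704 × 4.189) / (4π × 0.142) = 2.08×10⁻⁶ T.

B ≈ 2.08 μT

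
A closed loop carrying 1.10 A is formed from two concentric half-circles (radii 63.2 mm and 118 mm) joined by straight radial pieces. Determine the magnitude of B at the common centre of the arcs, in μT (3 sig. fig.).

The radial connectors point toward the centre, so dl × r̂ = 0 and they contribute nothing.
Each semicircle gives μ₀I/(4R): inner arc 5.47×10⁻⁶ T, outer arc 2.93×10⁻⁶ T.
The two arcs carry current in opposite angular senses, so their fields oppose: B = |5.47×10⁻⁶ − 2.93×10⁻⁶| = 2.54×10⁻⁶ T.

B ≈ 2.54 μT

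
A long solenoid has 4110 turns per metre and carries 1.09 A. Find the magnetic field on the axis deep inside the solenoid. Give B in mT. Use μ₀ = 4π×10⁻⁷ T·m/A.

B ≈ 5.63 mT

Inside a long solenoid, B = μ₀nI with n = 4110 turns/m.
B = 4π×10⁻⁷ × 4110 × 1.09 = 5.63×10⁻³ T.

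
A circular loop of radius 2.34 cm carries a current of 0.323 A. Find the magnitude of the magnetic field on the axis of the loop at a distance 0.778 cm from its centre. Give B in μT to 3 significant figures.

B ≈ 7.41 μT

On the axis of a circular loop, B = μ₀IR² / [2(R²+z²)^(3/2)].
R² + z² = (0.0234)² + (0.00778)² = 0.0006081 m², and (R²+z²)^(3/2) = 1.50×10⁻⁵ m³.
B = (4π×10⁻⁷ × 0.323 × 0.0005476) / (2 × 1.50×10⁻⁵) = 7.41×10⁻⁶ T.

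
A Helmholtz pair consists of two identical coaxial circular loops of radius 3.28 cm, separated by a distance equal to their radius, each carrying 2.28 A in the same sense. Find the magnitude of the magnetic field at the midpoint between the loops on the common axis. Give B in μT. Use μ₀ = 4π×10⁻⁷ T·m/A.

Each loop contributes B = μ₀IR²/[2(R²+z²)^(3/2)] on the axis, with z measured from that loop.
Loop 1 (z = 0.0164 m): B₁ = 3.13×10⁻⁵ T. Loop 2 (z = 0.0164 m): B₂ = 3.13×10⁻⁵ T.
The fields add: B = B₁ + B₂ = 6.25×10⁻⁵ T.

B ≈ 62.5 μT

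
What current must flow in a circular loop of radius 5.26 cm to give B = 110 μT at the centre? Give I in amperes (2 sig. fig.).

At the centre of a circular loop B = μ₀I/(2R), so I = 2RB/μ₀.
With R = 0.0526 m, I = 2 × 0.0526 × 1.10×10⁻⁴ / (4π×10⁻⁷) = 9.21 A.

I ≈ 9.2 A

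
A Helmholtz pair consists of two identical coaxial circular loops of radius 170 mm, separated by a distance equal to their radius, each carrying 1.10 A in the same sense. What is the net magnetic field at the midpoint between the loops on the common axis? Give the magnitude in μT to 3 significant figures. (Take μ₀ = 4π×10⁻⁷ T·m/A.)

B ≈ 5.82 μT

Each loop contributes B = μ₀IR²/[2(R²+z²)^(3/2)] on the axis, with z measured from that loop.
Loop 1 (z = 0.085 m): B₁ = 2.91×10⁻⁶ T. Loop 2 (z = 0.085 m): B₂ = 2.91×10⁻⁶ T.
The fields add: B = B₁ + B₂ = 5.82×10⁻⁶ T.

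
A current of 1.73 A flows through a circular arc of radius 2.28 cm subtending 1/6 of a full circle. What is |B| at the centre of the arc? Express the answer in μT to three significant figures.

The Biot–Savart field of a circular arc at its centre is B = μ₀Iφ/(4πR), with φ = 1.047 rad.
B = (4π×10⁻⁷ × 1.73 × 1.047) / (4π × 0.0228) = 7.95×10⁻⁶ T.

B ≈ 7.95 μT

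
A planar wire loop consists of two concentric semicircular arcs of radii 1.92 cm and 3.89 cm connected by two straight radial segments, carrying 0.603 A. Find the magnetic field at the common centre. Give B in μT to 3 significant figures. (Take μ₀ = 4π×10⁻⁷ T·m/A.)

B ≈ 5.00 μT

The radial connectors point toward the centre, so dl × r̂ = 0 and they contribute nothing.
Each semicircle gives μ₀I/(4R): inner arc 9.87×10⁻⁶ T, outer arc 4.87×10⁻⁶ T.
The two arcs carry current in opposite angular senses, so their fields oppose: B = |9.87×10⁻⁶ − 4.87×10⁻⁶| = 5.00×10⁻⁶ T.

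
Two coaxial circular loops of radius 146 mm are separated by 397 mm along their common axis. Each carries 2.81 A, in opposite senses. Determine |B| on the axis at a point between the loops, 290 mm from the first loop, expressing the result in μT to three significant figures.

Each loop contributes B = μ₀IR²/[2(R²+z²)^(3/2)] on the axis, with z measured from that loop.
Loop 1 (z = 0.29 m): B₁ = 1.10×10⁻⁶ T. Loop 2 (z = 0.107 m): B₂ = 6.35×10⁻⁶ T.
The fields oppose: B = |B₁ − B₂| = 5.25×10⁻⁶ T.

B ≈ 5.25 μT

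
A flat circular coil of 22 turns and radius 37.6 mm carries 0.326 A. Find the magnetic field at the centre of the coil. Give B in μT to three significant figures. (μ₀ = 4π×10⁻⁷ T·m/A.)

B ≈ 120 μT

For an N-turn flat coil, B = Nμ₀I/(2R) with R = 0.0376 m.
B = 22 × 5.45×10⁻⁶ T = 1.20×10⁻⁴ T.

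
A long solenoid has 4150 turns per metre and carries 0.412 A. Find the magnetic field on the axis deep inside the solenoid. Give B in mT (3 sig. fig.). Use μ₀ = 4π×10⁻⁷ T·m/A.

B ≈ 2.15 mT

Inside a long solenoid, B = μ₀nI with n = 4150 turns/m.
B = 4π×10⁻⁷ × 4150 × 0.412 = 2.15×10⁻³ T.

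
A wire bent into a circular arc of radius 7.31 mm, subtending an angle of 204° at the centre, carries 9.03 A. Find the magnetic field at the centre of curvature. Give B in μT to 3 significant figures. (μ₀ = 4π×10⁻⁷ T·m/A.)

B ≈ 440 μT

The Biot–Savart field of a circular arc at its centre is B = μ₀Iφ/(4πR), with φ = 3.56 rad.
B = (4π×10⁻⁷ × 9.03 × 3.56) / (4π × 0.00731) = 4.40×10⁻⁴ T.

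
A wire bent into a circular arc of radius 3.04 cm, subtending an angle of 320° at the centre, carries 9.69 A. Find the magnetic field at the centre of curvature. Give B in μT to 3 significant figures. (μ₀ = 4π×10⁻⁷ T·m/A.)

The Biot–Savart field of a circular arc at its centre is B = μ₀Iφ/(4πR), with φ = 5.585 rad.
B = (4π×10⁻⁷ × 9.69 × 5.585) / (4π × 0.0304) = 1.78×10⁻⁴ T.

B ≈ 178 μT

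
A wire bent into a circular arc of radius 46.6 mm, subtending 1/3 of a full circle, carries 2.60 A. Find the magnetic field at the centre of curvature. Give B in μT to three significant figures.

B ≈ 11.7 μT

The Biot–Savart field of a circular arc at its centre is B = μ₀Iφ/(4πR), with φ = 2.094 rad.
B = (4π×10⁻⁷ × 2.60 × 2.094) / (4π × 0.0466) = 1.17×10⁻⁵ T.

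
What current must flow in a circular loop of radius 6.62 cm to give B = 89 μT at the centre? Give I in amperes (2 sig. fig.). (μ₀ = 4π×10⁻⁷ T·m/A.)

At the centre of a circular loop B = μ₀I/(2R), so I = 2RB/μ₀.
With R = 0.0662 m, I = 2 × 0.0662 × 8.90×10⁻⁵ / (4π×10⁻⁷) = 9.38 A.

I ≈ 9.4 A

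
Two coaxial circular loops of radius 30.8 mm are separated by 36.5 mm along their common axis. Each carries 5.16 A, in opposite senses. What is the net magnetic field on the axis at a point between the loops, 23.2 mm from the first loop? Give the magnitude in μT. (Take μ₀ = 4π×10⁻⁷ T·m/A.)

B ≈ 27.8 μT

Each loop contributes B = μ₀IR²/[2(R²+z²)^(3/2)] on the axis, with z measured from that loop.
Loop 1 (z = 0.0232 m): B₁ = 5.36×10⁻⁵ T. Loop 2 (z = 0.0133 m): B₂ = 8.15×10⁻⁵ T.
The fields oppose: B = |B₁ − B₂| = 2.78×10⁻⁵ T.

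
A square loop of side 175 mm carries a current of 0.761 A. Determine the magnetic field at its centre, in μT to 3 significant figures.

Each side is a finite straight segment at perpendicular distance d = a/(2 tan(π/4)) = 0.0875 m from the centre, with end-angles ±π/4.
One side contributes B₁ = (μ₀I/4πd)·2 sin(π/4) = 1.23×10⁻⁶ T.
All 4 sides add in the same direction: B = 4 × 1.23×10⁻⁶ = 4.92×10⁻⁶ T.

B ≈ 4.92 μT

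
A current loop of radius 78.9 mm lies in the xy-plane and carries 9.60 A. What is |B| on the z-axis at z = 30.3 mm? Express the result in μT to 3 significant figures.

On the axis of a circular loop, B = μ₀IR² / [2(R²+z²)^(3/2)].
R² + z² = (0.0789)² + (0.0303)² = 0.007143 m², and (R²+z²)^(3/2) = 6.04×10⁻⁴ m³.
B = (4π×10⁻⁷ × 9.60 × 0.006225) / (2 × 6.04×10⁻⁴) = 6.22×10⁻⁵ T.

B ≈ 62.2 μT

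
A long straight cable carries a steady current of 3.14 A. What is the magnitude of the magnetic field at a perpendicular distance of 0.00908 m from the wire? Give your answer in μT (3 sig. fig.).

B ≈ 69.2 μT

For an infinitely long straight wire, B = μ₀I/(2πd).
B = (4π×10⁻⁷ × 3.14) / (2π × 0.00908) = 6.92×10⁻⁵ T.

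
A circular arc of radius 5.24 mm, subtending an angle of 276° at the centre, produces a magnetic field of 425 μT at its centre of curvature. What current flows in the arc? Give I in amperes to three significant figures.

I ≈ 4.62 A

For a circular arc, B = μ₀Iφ/(4πR) with φ in radians; here φ = 4.817 rad.
So I = 4πRB/(μ₀φ) = 4π × 0.00524 × 4.25×10⁻⁴ / (4π×10⁻⁷ × 4.817) = 4.62 A.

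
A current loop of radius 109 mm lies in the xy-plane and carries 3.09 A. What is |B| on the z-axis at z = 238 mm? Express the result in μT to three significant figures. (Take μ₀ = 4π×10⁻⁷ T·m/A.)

On the axis of a circular loop, B = μ₀IR² / [2(R²+z²)^(3/2)].
R² + z² = (0.109)² + (0.238)² = 0.06853 m², and (R²+z²)^(3/2) = 1.79×10⁻² m³.
B = (4π×10⁻⁷ × 3.09 × 0.01188) / (2 × 1.79×10⁻²) = 1.29×10⁻⁶ T.

B ≈ 1.29 μT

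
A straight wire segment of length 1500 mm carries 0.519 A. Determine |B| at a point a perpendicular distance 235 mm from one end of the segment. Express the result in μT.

B ≈ 0.218 μT

For a finite straight segment, B = (μ₀I/4πd)(sinθ₁ + sinθ₂), where θ₁, θ₂ are the angles from the perpendicular to each end.
The perpendicular foot is at one end, so the two end-offsets along the wire are 0 and L = 1.5 m.
sinθ₁ = 0/√(0²+0.235²) = 0.0000; sinθ₂ = 1.5/√(1.5²+0.235²) = 0.9879.
B = (4π×10⁻⁷ × 0.519) / (4π × 0.235) × (0.0000 + 0.9879) = 2.18×10⁻⁷ T.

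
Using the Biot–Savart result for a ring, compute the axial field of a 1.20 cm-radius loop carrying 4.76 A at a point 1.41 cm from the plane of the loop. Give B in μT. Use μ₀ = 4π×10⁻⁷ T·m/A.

On the axis of a circular loop, B = μ₀IR² / [2(R²+z²)^(3/2)].
R² + z² = (0.012)² + (0.0141)² = 0.0003428 m², and (R²+z²)^(3/2) = 6.35×10⁻⁶ m³.
B = (4π×10⁻⁷ × 4.76 × 0.000144) / (2 × 6.35×10⁻⁶) = 6.79×10⁻⁵ T.

B ≈ 67.9 μT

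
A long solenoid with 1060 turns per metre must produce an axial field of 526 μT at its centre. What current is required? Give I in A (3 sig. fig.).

Inside a long solenoid B = μ₀nI with n = 1060 m⁻¹, so I = B/(μ₀n).
I = 5.26×10⁻⁴ / (4π×10⁻⁷ × 1060) = 0.395 A.

I ≈ 0.395 A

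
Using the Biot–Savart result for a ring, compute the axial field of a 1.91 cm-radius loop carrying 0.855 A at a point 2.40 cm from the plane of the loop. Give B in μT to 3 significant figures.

On the axis of a circular loop, B = μ₀IR² / [2(R²+z²)^(3/2)].
R² + z² = (0.0191)² + (0.024)² = 0.0009408 m², and (R²+z²)^(3/2) = 2.89×10⁻⁵ m³.
B = (4π×10⁻⁷ × 0.855 × 0.0003648) / (2 × 2.89×10⁻⁵) = 6.79×10⁻⁶ T.

B ≈ 6.79 μT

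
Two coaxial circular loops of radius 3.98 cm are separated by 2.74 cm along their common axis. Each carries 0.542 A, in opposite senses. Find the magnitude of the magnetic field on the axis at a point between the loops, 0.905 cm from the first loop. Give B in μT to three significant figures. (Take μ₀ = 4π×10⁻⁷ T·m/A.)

Each loop contributes B = μ₀IR²/[2(R²+z²)^(3/2)] on the axis, with z measured from that loop.
Loop 1 (z = 0.00905 m): B₁ = 7.93×10⁻⁶ T. Loop 2 (z = 0.01835 m): B₂ = 6.41×10⁻⁶ T.
The fields oppose: B = |B₁ − B₂| = 1.53×10⁻⁶ T.

B ≈ 1.53 μT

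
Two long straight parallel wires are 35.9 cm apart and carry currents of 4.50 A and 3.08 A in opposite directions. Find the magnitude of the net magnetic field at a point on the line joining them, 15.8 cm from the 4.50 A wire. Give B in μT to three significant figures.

B ≈ 8.76 μT

Each long wire gives B = μ₀I/(2πd). Distances are d₁ = 0.158 m and d₂ = 0.201 m.
B₁ = 5.70×10⁻⁶ T, B₂ = 3.06×10⁻⁶ T.
Between antiparallel currents both contributions point the same way, so they add. B = B₁ + B₂ = 5.70×10⁻⁶ + 3.06×10⁻⁶ = 8.76×10⁻⁶ T.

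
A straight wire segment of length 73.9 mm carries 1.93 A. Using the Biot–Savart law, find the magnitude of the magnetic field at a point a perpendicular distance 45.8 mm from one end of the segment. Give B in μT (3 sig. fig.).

For a finite straight segment, B = (μ₀I/4πd)(sinθ₁ + sinθ₂), where θ₁, θ₂ are the angles from the perpendicular to each end.
The perpendicular foot is at one end, so the two end-offsets along the wire are 0 and L = 0.0739 m.
sinθ₁ = 0/√(0²+0.0458²) = 0.0000; sinθ₂ = 0.0739/√(0.0739²+0.0458²) = 0.8500.
B = (4π×10⁻⁷ × 1.93) / (4π × 0.0458) × (0.0000 + 0.8500) = 3.58×10⁻⁶ T.

B ≈ 3.58 μT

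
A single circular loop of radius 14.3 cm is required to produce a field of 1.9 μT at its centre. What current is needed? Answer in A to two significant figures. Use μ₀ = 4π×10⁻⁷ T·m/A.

I ≈ 0.43 A

At the centre of a circular loop B = μ₀I/(2R), so I = 2RB/μ₀.
With R = 0.143 m, I = 2 × 0.143 × 1.90×10⁻⁶ / (4π×10⁻⁷) = 0.432 A.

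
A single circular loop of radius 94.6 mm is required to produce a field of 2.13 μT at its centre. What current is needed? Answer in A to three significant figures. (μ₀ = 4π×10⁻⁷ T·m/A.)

I ≈ 0.321 A

At the centre of a circular loop B = μ₀I/(2R), so I = 2RB/μ₀.
With R = 0.0946 m, I = 2 × 0.0946 × 2.13×10⁻⁶ / (4π×10⁻⁷) = 0.321 A.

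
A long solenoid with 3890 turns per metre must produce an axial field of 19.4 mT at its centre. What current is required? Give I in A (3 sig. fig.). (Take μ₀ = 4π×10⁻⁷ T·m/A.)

I ≈ 3.97 A

Inside a long solenoid B = μ₀nI with n = 3890 m⁻¹, so I = B/(μ₀n).
I = 1.94×10⁻² / (4π×10⁻⁷ × 3890) = 3.97 A.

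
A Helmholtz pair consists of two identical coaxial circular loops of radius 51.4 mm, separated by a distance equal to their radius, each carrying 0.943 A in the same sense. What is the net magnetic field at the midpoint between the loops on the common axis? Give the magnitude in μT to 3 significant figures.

Each loop contributes B = μ₀IR²/[2(R²+z²)^(3/2)] on the axis, with z measured from that loop.
Loop 1 (z = 0.0257 m): B₁ = 8.25×10⁻⁶ T. Loop 2 (z = 0.0257 m): B₂ = 8.25×10⁻⁶ T.
The fields add: B = B₁ + B₂ = 1.65×10⁻⁵ T.

B ≈ 16.5 μT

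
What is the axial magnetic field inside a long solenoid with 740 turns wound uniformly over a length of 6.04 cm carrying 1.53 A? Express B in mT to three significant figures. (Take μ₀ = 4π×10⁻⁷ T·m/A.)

Inside a long solenoid, B = μ₀nI with n = 1.225×10⁴ turns/m.
B = 4π×10⁻⁷ × 1.225×10⁴ × 1.53 = 2.36×10⁻² T.

B ≈ 23.6 mT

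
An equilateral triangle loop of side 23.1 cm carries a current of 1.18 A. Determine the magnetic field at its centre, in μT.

Each side is a finite straight segment at perpendicular distance d = a/(2 tan(π/3)) = 0.06668 m from the centre, with end-angles ±π/3.
One side contributes B₁ = (μ₀I/4πd)·2 sin(π/3) = 3.06×10⁻⁶ T.
All 3 sides add in the same direction: B = 3 × 3.06×10⁻⁶ = 9.19×10⁻⁶ T.

B ≈ 9.19 μT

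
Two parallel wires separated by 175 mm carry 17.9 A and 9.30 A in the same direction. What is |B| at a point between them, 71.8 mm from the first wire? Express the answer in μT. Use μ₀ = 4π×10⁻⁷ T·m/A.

Each long wire gives B = μ₀I/(2πd). Distances are d₁ = 0.0718 m and d₂ = 0.1032 m.
B₁ = 4.99×10⁻⁵ T, B₂ = 1.80×10⁻⁵ T.
Between parallel currents the two contributions point in opposite directions, so they subtract. B = |B₁ − B₂| = |4.99×10⁻⁵ − 1.80×10⁻⁵| = 3.18×10⁻⁵ T.

B ≈ 31.8 μT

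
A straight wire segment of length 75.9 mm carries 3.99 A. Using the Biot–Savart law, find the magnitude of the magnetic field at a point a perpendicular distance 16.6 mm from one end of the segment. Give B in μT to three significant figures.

B ≈ 23.5 μT

For a finite straight segment, B = (μ₀I/4πd)(sinθ₁ + sinθ₂), where θ₁, θ₂ are the angles from the perpendicular to each end.
The perpendicular foot is at one end, so the two end-offsets along the wire are 0 and L = 0.0759 m.
sinθ₁ = 0/√(0²+0.0166²) = 0.0000; sinθ₂ = 0.0759/√(0.0759²+0.0166²) = 0.9769.
B = (4π×10⁻⁷ × 3.99) / (4π × 0.0166) × (0.0000 + 0.9769) = 2.35×10⁻⁵ T.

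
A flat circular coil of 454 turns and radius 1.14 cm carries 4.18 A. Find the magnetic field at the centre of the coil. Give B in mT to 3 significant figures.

B ≈ 105 mT

For an N-turn flat coil, B = Nμ₀I/(2R) with R = 0.0114 m.
B = 454 × 2.30×10⁻⁴ T = 0.105 T.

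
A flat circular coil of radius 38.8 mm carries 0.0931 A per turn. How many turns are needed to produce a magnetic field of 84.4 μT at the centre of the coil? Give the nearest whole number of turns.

N = 56

For an N-turn coil, B = Nμ₀I/(2R). A single turn gives B₁ = 1.51×10⁻⁶ T with R = 0.0388 m.
N = B/B₁ = 8.44×10⁻⁵ / 1.51×10⁻⁶ = 55.98.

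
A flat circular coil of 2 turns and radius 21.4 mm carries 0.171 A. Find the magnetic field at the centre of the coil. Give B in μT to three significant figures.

For an N-turn flat coil, B = Nμ₀I/(2R) with R = 0.0214 m.
B = 2 × 5.02×10⁻⁶ T = 1.00×10⁻⁵ T.

B ≈ 10.0 μT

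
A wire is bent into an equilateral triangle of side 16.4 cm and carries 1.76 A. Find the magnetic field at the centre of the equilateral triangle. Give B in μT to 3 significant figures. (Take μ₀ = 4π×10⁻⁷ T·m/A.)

B ≈ 19.3 μT

Each side is a finite straight segment at perpendicular distance d = a/(2 tan(π/3)) = 0.04734 m from the centre, with end-angles ±π/3.
One side contributes B₁ = (μ₀I/4πd)·2 sin(π/3) = 6.44×10⁻⁶ T.
All 3 sides add in the same direction: B = 3 × 6.44×10⁻⁶ = 1.93×10⁻⁵ T.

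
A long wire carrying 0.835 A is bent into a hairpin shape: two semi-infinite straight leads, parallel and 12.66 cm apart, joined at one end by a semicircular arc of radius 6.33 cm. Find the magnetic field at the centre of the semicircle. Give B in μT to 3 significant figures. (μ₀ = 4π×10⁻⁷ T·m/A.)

The semicircular arc contributes B_arc = μ₀I·π/(4πR) = μ₀I/(4R) = 4.14×10⁻⁶ T.
Each semi-infinite lead is at perpendicular distance R = 0.0633 m from the centre, with the perpendicular foot at its near end, so it contributes μ₀I/(4πR); both point the same way, together 2.64×10⁻⁶ T.
Arc and leads all point the same direction: B = 4.14×10⁻⁶ + 2.64×10⁻⁶ = 6.78×10⁻⁶ T.

B ≈ 6.78 μT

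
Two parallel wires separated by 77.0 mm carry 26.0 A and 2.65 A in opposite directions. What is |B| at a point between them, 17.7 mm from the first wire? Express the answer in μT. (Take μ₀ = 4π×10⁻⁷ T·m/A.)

B ≈ 303 μT

Each long wire gives B = μ₀I/(2πd). Distances are d₁ = 0.0177 m and d₂ = 0.0593 m.
B₁ = 2.94×10⁻⁴ T, B₂ = 8.94×10⁻⁶ T.
Between antiparallel currents both contributions point the same way, so they add. B = B₁ + B₂ = 2.94×10⁻⁴ + 8.94×10⁻⁶ = 3.03×10⁻⁴ T.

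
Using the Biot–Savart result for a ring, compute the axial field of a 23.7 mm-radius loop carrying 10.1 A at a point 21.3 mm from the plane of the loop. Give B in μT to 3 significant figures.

On the axis of a circular loop, B = μ₀IR² / [2(R²+z²)^(3/2)].
R² + z² = (0.0237)² + (0.0213)² = 0.001015 m², and (R²+z²)^(3/2) = 3.24×10⁻⁵ m³.
B = (4π×10⁻⁷ × 10.1 × 0.0005617) / (2 × 3.24×10⁻⁵) = 1.10×10⁻⁴ T.

B ≈ 110 μT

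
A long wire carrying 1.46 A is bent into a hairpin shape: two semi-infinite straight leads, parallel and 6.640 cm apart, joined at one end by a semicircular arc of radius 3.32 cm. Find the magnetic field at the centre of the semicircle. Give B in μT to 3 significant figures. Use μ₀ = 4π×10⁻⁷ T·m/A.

B ≈ 22.6 μT

The semicircular arc contributes B_arc = μ₀I·π/(4πR) = μ₀I/(4R) = 1.38×10⁻⁵ T.
Each semi-infinite lead is at perpendicular distance R = 0.0332 m from the centre, with the perpendicular foot at its near end, so it contributes μ₀I/(4πR); both point the same way, together 8.80×10⁻⁶ T.
Arc and leads all point the same direction: B = 1.38×10⁻⁵ + 8.80×10⁻⁶ = 2.26×10⁻⁵ T.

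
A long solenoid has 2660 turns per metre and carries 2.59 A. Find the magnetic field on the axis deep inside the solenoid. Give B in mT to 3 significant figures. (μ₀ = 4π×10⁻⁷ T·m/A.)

B ≈ 8.66 mT

Inside a long solenoid, B = μ₀nI with n = 2660 turns/m.
B = 4π×10⁻⁷ × 2660 × 2.59 = 8.66×10⁻³ T.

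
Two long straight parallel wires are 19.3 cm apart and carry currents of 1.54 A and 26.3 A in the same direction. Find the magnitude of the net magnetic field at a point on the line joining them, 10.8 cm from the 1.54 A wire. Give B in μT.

B ≈ 59.0 μT

Each long wire gives B = μ₀I/(2πd). Distances are d₁ = 0.108 m and d₂ = 0.085 m.
B₁ = 2.85×10⁻⁶ T, B₂ = 6.19×10⁻⁵ T.
Between parallel currents the two contributions point in opposite directions, so they subtract. B = |B₁ − B₂| = |2.85×10⁻⁶ − 6.19×10⁻⁵| = 5.90×10⁻⁵ T.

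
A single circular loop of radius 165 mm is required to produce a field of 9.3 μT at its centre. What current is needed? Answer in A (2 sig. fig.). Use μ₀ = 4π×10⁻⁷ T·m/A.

I ≈ 2.4 A

At the centre of a circular loop B = μ₀I/(2R), so I = 2RB/μ₀.
With R = 0.165 m, I = 2 × 0.165 × 9.30×10⁻⁶ / (4π×10⁻⁷) = 2.44 A.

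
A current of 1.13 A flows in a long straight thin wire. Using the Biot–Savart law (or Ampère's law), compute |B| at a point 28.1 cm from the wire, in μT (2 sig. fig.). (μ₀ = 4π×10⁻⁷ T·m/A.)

For an infinitely long straight wire, B = μ₀I/(2πd).
B = (4π×10⁻⁷ × 1.13) / (2π × 0.281) = 8.04×10⁻⁷ T.

B ≈ 0.80 μT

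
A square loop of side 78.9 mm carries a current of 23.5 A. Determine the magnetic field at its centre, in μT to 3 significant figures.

B ≈ 337 μT

Each side is a finite straight segment at perpendicular distance d = a/(2 tan(π/4)) = 0.03945 m from the centre, with end-angles ±π/4.
One side contributes B₁ = (μ₀I/4πd)·2 sin(π/4) = 8.42×10⁻⁵ T.
All 4 sides add in the same direction: B = 4 × 8.42×10⁻⁵ = 3.37×10⁻⁴ T.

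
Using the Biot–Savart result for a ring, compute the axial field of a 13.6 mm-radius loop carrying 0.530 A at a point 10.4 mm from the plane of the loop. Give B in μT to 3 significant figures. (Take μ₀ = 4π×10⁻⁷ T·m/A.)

On the axis of a circular loop, B = μ₀IR² / [2(R²+z²)^(3/2)].
R² + z² = (0.0136)² + (0.0104)² = 0.0002931 m², and (R²+z²)^(3/2) = 5.02×10⁻⁶ m³.
B = (4π×10⁻⁷ × 0.530 × 0.000185) / (2 × 5.02×10⁻⁶) = 1.23×10⁻⁵ T.

B ≈ 12.3 μT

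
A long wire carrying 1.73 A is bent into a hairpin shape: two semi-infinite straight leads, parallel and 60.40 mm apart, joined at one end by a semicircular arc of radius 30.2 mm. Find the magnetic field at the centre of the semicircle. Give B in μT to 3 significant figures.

The semicircular arc contributes B_arc = μ₀I·π/(4πR) = μ₀I/(4R) = 1.80×10⁻⁵ T.
Each semi-infinite lead is at perpendicular distance R = 0.0302 m from the centre, with the perpendicular foot at its near end, so it contributes μ₀I/(4πR); both point the same way, together 1.15×10⁻⁵ T.
Arc and leads all point the same direction: B = 1.80×10⁻⁵ + 1.15×10⁻⁵ = 2.95×10⁻⁵ T.

B ≈ 29.5 μT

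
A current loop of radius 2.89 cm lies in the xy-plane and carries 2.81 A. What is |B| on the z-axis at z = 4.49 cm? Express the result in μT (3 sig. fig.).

On the axis of a circular loop, B = μ₀IR² / [2(R²+z²)^(3/2)].
R² + z² = (0.0289)² + (0.0449)² = 0.002851 m², and (R²+z²)^(3/2) = 1.52×10⁻⁴ m³.
B = (4π×10⁻⁷ × 2.81 × 0.0008352) / (2 × 1.52×10⁻⁴) = 9.69×10⁻⁶ T.

B ≈ 9.69 μT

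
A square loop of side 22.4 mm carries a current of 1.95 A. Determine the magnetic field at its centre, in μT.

B ≈ 98.5 μT

Each side is a finite straight segment at perpendicular distance d = a/(2 tan(π/4)) = 0.0112 m from the centre, with end-angles ±π/4.
One side contributes B₁ = (μ₀I/4πd)·2 sin(π/4) = 2.46×10⁻⁵ T.
All 4 sides add in the same direction: B = 4 × 2.46×10⁻⁵ = 9.85×10⁻⁵ T.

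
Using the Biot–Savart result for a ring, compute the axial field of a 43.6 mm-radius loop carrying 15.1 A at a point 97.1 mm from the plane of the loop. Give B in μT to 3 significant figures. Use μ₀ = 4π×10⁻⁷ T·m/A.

B ≈ 15.0 μT

On the axis of a circular loop, B = μ₀IR² / [2(R²+z²)^(3/2)].
R² + z² = (0.0436)² + (0.0971)² = 0.01133 m², and (R²+z²)^(3/2) = 1.21×10⁻³ m³.
B = (4π×10⁻⁷ × 15.1 × 0.001901) / (2 × 1.21×10⁻³) = 1.50×10⁻⁵ T.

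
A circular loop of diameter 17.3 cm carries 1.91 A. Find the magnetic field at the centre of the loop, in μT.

B ≈ 13.9 μT

At the centre of a circular loop the Biot–Savart law gives B = μ₀I/(2R) (so R = 0.0865 m).
B = (4π×10⁻⁷ × 1.91) / (2 × 0.0865) = 1.39×10⁻⁵ T.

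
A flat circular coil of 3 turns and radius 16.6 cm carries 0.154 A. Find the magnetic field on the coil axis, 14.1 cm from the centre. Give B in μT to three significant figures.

B ≈ 0.774 μT

For an N-turn flat coil, B = Nμ₀IR²/[2(R²+z²)^(3/2)] with R = 0.166 m, z = 0.141 m.
B = 3 × 2.58×10⁻⁷ T = 7.74×10⁻⁷ T.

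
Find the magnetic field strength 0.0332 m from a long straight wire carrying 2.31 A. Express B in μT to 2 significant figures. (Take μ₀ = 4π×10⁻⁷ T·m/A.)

For an infinitely long straight wire, B = μ₀I/(2πd).
B = (4π×10⁻⁷ × 2.31) / (2π × 0.0332) = 1.39×10⁻⁵ T.

B ≈ 14 μT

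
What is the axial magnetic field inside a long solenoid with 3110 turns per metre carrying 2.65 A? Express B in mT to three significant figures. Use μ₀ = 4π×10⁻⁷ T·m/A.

B ≈ 10.4 mT

Inside a long solenoid, B = μ₀nI with n = 3110 turns/m.
B = 4π×10⁻⁷ × 3110 × 2.65 = 1.04×10⁻² T.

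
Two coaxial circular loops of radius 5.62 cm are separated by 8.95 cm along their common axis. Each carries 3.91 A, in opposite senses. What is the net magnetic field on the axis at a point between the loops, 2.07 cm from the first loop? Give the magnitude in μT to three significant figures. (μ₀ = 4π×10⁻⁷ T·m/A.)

Each loop contributes B = μ₀IR²/[2(R²+z²)^(3/2)] on the axis, with z measured from that loop.
Loop 1 (z = 0.0207 m): B₁ = 3.61×10⁻⁵ T. Loop 2 (z = 0.0688 m): B₂ = 1.11×10⁻⁵ T.
The fields oppose: B = |B₁ − B₂| = 2.51×10⁻⁵ T.

B ≈ 25.1 μT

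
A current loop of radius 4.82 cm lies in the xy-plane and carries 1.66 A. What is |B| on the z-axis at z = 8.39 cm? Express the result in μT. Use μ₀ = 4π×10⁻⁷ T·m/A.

On the axis of a circular loop, B = μ₀IR² / [2(R²+z²)^(3/2)].
R² + z² = (0.0482)² + (0.0839)² = 0.009362 m², and (R²+z²)^(3/2) = 9.06×10⁻⁴ m³.
B = (4π×10⁻⁷ × 1.66 × 0.002323) / (2 × 9.06×10⁻⁴) = 2.67×10⁻⁶ T.

B ≈ 2.67 μT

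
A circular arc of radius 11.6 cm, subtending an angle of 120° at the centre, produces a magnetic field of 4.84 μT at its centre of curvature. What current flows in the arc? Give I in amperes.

For a circular arc, B = μ₀Iφ/(4πR) with φ in radians; here φ = 2.094 rad.
So I = 4πRB/(μ₀φ) = 4π × 0.116 × 4.84×10⁻⁶ / (4π×10⁻⁷ × 2.094) = 2.68 A.

I ≈ 2.68 A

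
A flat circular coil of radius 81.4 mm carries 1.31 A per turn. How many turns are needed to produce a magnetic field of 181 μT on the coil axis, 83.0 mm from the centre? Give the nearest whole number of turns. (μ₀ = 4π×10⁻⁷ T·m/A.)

N = 52

For an N-turn coil, B = Nμ₀IR²/[2(R²+z²)^(3/2)]. A single turn gives B₁ = 3.47×10⁻⁶ T with R = 0.0814 m, z = 0.083 m.
N = B/B₁ = 1.81×10⁻⁴ / 3.47×10⁻⁶ = 52.14.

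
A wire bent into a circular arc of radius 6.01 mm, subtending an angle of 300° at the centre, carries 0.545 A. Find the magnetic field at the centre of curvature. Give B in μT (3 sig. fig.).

B ≈ 47.5 μT

The Biot–Savart field of a circular arc at its centre is B = μ₀Iφ/(4πR), with φ = 5.236 rad.
B = (4π×10⁻⁷ × 0.545 × 5.236) / (4π × 0.00601) = 4.75×10⁻⁵ T.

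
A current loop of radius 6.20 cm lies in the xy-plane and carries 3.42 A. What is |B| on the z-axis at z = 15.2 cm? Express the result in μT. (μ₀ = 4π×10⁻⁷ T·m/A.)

B ≈ 1.87 μT

On the axis of a circular loop, B = μ₀IR² / [2(R²+z²)^(3/2)].
R² + z² = (0.062)² + (0.152)² = 0.02695 m², and (R²+z²)^(3/2) = 4.42×10⁻³ m³.
B = (4π×10⁻⁷ × 3.42 × 0.003844) / (2 × 4.42×10⁻³) = 1.87×10⁻⁶ T.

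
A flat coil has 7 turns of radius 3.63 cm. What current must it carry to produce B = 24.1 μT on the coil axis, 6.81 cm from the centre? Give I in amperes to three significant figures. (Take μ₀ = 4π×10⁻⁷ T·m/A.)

For an N-turn coil, B = Nμ₀IR²/[2(R²+z²)^(3/2)] with R = 0.0363 m, z = 0.0681 m, so I = 2B(R²+z²)^(3/2)/(Nμ₀R²) = 2 × 2.41×10⁻⁵ × 4.60×10⁻⁴ / (7 × 4π×10⁻⁷ × 0.001318) = 1.91 A.

I ≈ 1.91 A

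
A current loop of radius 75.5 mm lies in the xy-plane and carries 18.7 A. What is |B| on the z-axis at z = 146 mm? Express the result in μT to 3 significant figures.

On the axis of a circular loop, B = μ₀IR² / [2(R²+z²)^(3/2)].
R² + z² = (0.0755)² + (0.146)² = 0.02702 m², and (R²+z²)^(3/2) = 4.44×10⁻³ m³.
B = (4π×10⁻⁷ × 18.7 × 0.0057) / (2 × 4.44×10⁻³) = 1.51×10⁻⁵ T.

B ≈ 15.1 μT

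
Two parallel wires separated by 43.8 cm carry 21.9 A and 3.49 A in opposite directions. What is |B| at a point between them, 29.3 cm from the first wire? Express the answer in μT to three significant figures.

Each long wire gives B = μ₀I/(2πd). Distances are d₁ = 0.293 m and d₂ = 0.145 m.
B₁ = 1.49×10⁻⁵ T, B₂ = 4.81×10⁻⁶ T.
Between antiparallel currents both contributions point the same way, so they add. B = B₁ + B₂ = 1.49×10⁻⁵ + 4.81×10⁻⁶ = 1.98×10⁻⁵ T.

B ≈ 19.8 μT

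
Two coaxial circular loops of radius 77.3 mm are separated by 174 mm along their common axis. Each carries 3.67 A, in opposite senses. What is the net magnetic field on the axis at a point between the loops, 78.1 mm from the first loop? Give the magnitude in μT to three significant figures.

B ≈ 3.01 μT

Each loop contributes B = μ₀IR²/[2(R²+z²)^(3/2)] on the axis, with z measured from that loop.
Loop 1 (z = 0.0781 m): B₁ = 1.04×10⁻⁵ T. Loop 2 (z = 0.0959 m): B₂ = 7.37×10⁻⁶ T.
The fields oppose: B = |B₁ − B₂| = 3.01×10⁻⁶ T.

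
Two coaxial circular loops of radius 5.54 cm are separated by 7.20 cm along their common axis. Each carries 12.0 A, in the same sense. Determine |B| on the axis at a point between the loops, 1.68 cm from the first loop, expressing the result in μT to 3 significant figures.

Each loop contributes B = μ₀IR²/[2(R²+z²)^(3/2)] on the axis, with z measured from that loop.
Loop 1 (z = 0.0168 m): B₁ = 1.19×10⁻⁴ T. Loop 2 (z = 0.0552 m): B₂ = 4.84×10⁻⁵ T.
The fields add: B = B₁ + B₂ = 1.68×10⁻⁴ T.

B ≈ 168 μT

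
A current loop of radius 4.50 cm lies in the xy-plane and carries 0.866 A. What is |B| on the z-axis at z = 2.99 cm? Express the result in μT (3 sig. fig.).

B ≈ 6.99 μT

On the axis of a circular loop, B = μ₀IR² / [2(R²+z²)^(3/2)].
R² + z² = (0.045)² + (0.0299)² = 0.002919 m², and (R²+z²)^(3/2) = 1.58×10⁻⁴ m³.
B = (4π×10⁻⁷ × 0.866 × 0.002025) / (2 × 1.58×10⁻⁴) = 6.99×10⁻⁶ T.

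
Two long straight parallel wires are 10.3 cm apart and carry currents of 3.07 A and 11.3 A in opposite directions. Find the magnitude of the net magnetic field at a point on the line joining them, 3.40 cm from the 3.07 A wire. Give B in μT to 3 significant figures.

Each long wire gives B = μ₀I/(2πd). Distances are d₁ = 0.034 m and d₂ = 0.069 m.
B₁ = 1.81×10⁻⁵ T, B₂ = 3.28×10⁻⁵ T.
Between antiparallel currents both contributions point the same way, so they add. B = B₁ + B₂ = 1.81×10⁻⁵ + 3.28×10⁻⁵ = 5.08×10⁻⁵ T.

B ≈ 50.8 μT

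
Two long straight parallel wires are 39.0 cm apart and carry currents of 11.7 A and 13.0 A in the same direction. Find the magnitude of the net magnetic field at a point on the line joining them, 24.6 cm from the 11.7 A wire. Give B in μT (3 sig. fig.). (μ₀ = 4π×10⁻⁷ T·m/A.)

B ≈ 8.54 μT

Each long wire gives B = μ₀I/(2πd). Distances are d₁ = 0.246 m and d₂ = 0.144 m.
B₁ = 9.51×10⁻⁶ T, B₂ = 1.81×10⁻⁵ T.
Between parallel currents the two contributions point in opposite directions, so they subtract. B = |B₁ − B₂| = |9.51×10⁻⁶ − 1.81×10⁻⁵| = 8.54×10⁻⁶ T.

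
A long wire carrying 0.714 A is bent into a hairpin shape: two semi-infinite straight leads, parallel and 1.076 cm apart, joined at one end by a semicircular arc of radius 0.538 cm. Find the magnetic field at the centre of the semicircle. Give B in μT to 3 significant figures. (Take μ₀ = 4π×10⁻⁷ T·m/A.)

B ≈ 68.2 μT

The semicircular arc contributes B_arc = μ₀I·π/(4πR) = μ₀I/(4R) = 4.17×10⁻⁵ T.
Each semi-infinite lead is at perpendicular distance R = 0.00538 m from the centre, with the perpendicular foot at its near end, so it contributes μ₀I/(4πR); both point the same way, together 2.65×10⁻⁵ T.
Arc and leads all point the same direction: B = 4.17×10⁻⁵ + 2.65×10⁻⁵ = 6.82×10⁻⁵ T.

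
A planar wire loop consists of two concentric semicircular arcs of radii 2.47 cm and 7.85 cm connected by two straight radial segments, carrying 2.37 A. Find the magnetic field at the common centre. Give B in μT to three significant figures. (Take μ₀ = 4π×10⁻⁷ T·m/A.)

B ≈ 20.7 μT

The radial connectors point toward the centre, so dl × r̂ = 0 and they contribute nothing.
Each semicircle gives μ₀I/(4R): inner arc 3.01×10⁻⁵ T, outer arc 9.48×10⁻⁶ T.
The two arcs carry current in opposite angular senses, so their fields oppose: B = |3.01×10⁻⁵ − 9.48×10⁻⁶| = 2.07×10⁻⁵ T.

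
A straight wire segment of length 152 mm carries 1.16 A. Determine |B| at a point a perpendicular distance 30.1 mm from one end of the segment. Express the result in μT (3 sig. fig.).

For a finite straight segment, B = (μ₀I/4πd)(sinθ₁ + sinθ₂), where θ₁, θ₂ are the angles from the perpendicular to each end.
The perpendicular foot is at one end, so the two end-offsets along the wire are 0 and L = 0.152 m.
sinθ₁ = 0/√(0²+0.0301²) = 0.0000; sinθ₂ = 0.152/√(0.152²+0.0301²) = 0.9810.
B = (4π×10⁻⁷ × 1.16) / (4π × 0.0301) × (0.0000 + 0.9810) = 3.78×10⁻⁶ T.

B ≈ 3.78 μT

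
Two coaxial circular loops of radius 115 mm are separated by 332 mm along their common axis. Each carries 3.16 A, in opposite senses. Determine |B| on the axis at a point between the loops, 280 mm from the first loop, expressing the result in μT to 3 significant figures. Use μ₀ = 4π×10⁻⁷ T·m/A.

Each loop contributes B = μ₀IR²/[2(R²+z²)^(3/2)] on the axis, with z measured from that loop.
Loop 1 (z = 0.28 m): B₁ = 9.47×10⁻⁷ T. Loop 2 (z = 0.052 m): B₂ = 1.31×10⁻⁵ T.
The fields oppose: B = |B₁ − B₂| = 1.21×10⁻⁵ T.

B ≈ 12.1 μT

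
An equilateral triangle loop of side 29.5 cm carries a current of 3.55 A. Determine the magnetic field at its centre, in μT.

B ≈ 21.7 μT

Each side is a finite straight segment at perpendicular distance d = a/(2 tan(π/3)) = 0.08516 m from the centre, with end-angles ±π/3.
One side contributes B₁ = (μ₀I/4πd)·2 sin(π/3) = 7.22×10⁻⁶ T.
All 3 sides add in the same direction: B = 3 × 7.22×10⁻⁶ = 2.17×10⁻⁵ T.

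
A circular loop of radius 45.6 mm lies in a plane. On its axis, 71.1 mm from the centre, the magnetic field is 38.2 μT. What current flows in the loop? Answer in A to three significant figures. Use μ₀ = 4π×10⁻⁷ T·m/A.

I ≈ 17.6 A

On the axis of a loop, B = μ₀IR²/[2(R²+z²)^(3/2)], so I = 2B(R²+z²)^(3/2)/(μ₀R²).
R² + z² = 0.002079 + 0.005055 = 0.007135 m²; raised to 3/2 gives 6.03×10⁻⁴ m³.
I = 2 × 3.82×10⁻⁵ × 6.03×10⁻⁴ / (1.26×10⁻⁶ × 0.002079) = 17.6 A.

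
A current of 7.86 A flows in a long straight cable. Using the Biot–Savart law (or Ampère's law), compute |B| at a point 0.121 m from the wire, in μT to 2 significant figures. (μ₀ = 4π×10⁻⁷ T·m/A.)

B ≈ 13 μT

For an infinitely long straight wire, B = μ₀I/(2πd).
B = (4π×10⁻⁷ × 7.86) / (2π × 0.121) = 1.30×10⁻⁵ T.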